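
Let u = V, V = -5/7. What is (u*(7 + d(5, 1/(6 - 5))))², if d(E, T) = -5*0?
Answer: 25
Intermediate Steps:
V = -5/7 (V = -5*⅐ = -5/7 ≈ -0.71429)
u = -5/7 ≈ -0.71429
d(E, T) = 0
(u*(7 + d(5, 1/(6 - 5))))² = (-5*(7 + 0)/7)² = (-5/7*7)² = (-5)² = 25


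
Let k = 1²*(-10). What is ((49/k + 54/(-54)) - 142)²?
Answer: 2187441/100 ≈ 21874.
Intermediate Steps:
k = -10 (k = 1*(-10) = -10)
((49/k + 54/(-54)) - 142)² = ((49/(-10) + 54/(-54)) - 142)² = ((49*(-⅒) + 54*(-1/54)) - 142)² = ((-49/10 - 1) - 142)² = (-59/10 - 142)² = (-1479/10)² = 2187441/100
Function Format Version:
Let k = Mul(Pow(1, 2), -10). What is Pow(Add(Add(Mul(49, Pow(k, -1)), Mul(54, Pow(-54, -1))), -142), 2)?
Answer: Rational(2187441, 100) ≈ 21874.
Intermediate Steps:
k = -10 (k = Mul(1, -10) = -10)
Pow(Add(Add(Mul(49, Pow(k, -1)), Mul(54, Pow(-54, -1))), -142), 2) = Pow(Add(Add(Mul(49, Pow(-10, -1)), Mul(54, Pow(-54, -1))), -142), 2) = Pow(Add(Add(Mul(49, Rational(-1, 10)), Mul(54, Rational(-1, 54))), -142), 2) = Pow(Add(Add(Rational(-49, 10), -1), -142), 2) = Pow(Add(Rational(-59, 10), -142), 2) = Pow(Rational(-1479, 10), 2) = Rational(2187441, 100)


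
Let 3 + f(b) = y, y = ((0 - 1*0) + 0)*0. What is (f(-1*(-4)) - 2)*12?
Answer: -60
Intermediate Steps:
y = 0 (y = ((0 + 0) + 0)*0 = (0 + 0)*0 = 0*0 = 0)
f(b) = -3 (f(b) = -3 + 0 = -3)
(f(-1*(-4)) - 2)*12 = (-3 - 2)*12 = -5*12 = -60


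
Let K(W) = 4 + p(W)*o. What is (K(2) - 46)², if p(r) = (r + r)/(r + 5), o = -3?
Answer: 93636/49 ≈ 1910.9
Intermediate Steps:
p(r) = 2*r/(5 + r) (p(r) = (2*r)/(5 + r) = 2*r/(5 + r))
K(W) = 4 - 6*W/(5 + W) (K(W) = 4 + (2*W/(5 + W))*(-3) = 4 - 6*W/(5 + W))
(K(2) - 46)² = (2*(10 - 1*2)/(5 + 2) - 46)² = (2*(10 - 2)/7 - 46)² = (2*(⅐)*8 - 46)² = (16/7 - 46)² = (-306/7)² = 93636/49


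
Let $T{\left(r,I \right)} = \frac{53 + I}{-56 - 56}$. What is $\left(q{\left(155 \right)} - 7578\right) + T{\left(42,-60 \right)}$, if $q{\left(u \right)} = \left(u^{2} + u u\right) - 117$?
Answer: $\frac{645681}{16} \approx 40355.0$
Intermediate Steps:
$T{\left(r,I \right)} = - \frac{53}{112} - \frac{I}{112}$ ($T{\left(r,I \right)} = \frac{53 + I}{-112} = \left(53 + I\right) \left(- \frac{1}{112}\right) = - \frac{53}{112} - \frac{I}{112}$)
$q{\left(u \right)} = -117 + 2 u^{2}$ ($q{\left(u \right)} = \left(u^{2} + u^{2}\right) - 117 = 2 u^{2} - 117 = -117 + 2 u^{2}$)
$\left(q{\left(155 \right)} - 7578\right) + T{\left(42,-60 \right)} = \left(\left(-117 + 2 \cdot 155^{2}\right) - 7578\right) - - \frac{1}{16} = \left(\left(-117 + 2 \cdot 24025\right) - 7578\right) + \left(- \frac{53}{112} + \frac{15}{28}\right) = \left(\left(-117 + 48050\right) - 7578\right) + \frac{1}{16} = \left(47933 - 7578\right) + \frac{1}{16} = 40355 + \frac{1}{16} = \frac{645681}{16}$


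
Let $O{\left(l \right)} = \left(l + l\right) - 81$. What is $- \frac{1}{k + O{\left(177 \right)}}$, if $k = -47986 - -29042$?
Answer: $\frac{1}{18671} \approx 5.3559 \cdot 10^{-5}$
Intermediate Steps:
$O{\left(l \right)} = -81 + 2 l$ ($O{\left(l \right)} = 2 l - 81 = -81 + 2 l$)
$k = -18944$ ($k = -47986 + 29042 = -18944$)
$- \frac{1}{k + O{\left(177 \right)}} = - \frac{1}{-18944 + \left(-81 + 2 \cdot 177\right)} = - \frac{1}{-18944 + \left(-81 + 354\right)} = - \frac{1}{-18944 + 273} = - \frac{1}{-18671} = \left(-1\right) \left(- \frac{1}{18671}\right) = \frac{1}{18671}$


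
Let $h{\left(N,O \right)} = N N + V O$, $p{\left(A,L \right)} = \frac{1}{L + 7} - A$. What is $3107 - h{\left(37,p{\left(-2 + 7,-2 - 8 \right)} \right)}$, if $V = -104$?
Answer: $\frac{3550}{3} \approx 1183.3$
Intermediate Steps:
$p{\left(A,L \right)} = \frac{1}{7 + L} - A$
$h{\left(N,O \right)} = N^{2} - 104 O$ ($h{\left(N,O \right)} = N N - 104 O = N^{2} - 104 O$)
$3107 - h{\left(37,p{\left(-2 + 7,-2 - 8 \right)} \right)} = 3107 - \left(37^{2} - 104 \frac{1 - 7 \left(-2 + 7\right) - \left(-2 + 7\right) \left(-2 - 8\right)}{7 - 10}\right) = 3107 - \left(1369 - 104 \frac{1 - 35 - 5 \left(-2 - 8\right)}{7 - 10}\right) = 3107 - \left(1369 - 104 \frac{1 - 35 - 5 \left(-10\right)}{7 - 10}\right) = 3107 - \left(1369 - 104 \frac{1 - 35 + 50}{-3}\right) = 3107 - \left(1369 - 104 \left(\left(- \frac{1}{3}\right) 16\right)\right) = 3107 - \left(1369 - - \frac{1664}{3}\right) = 3107 - \left(1369 + \frac{1664}{3}\right) = 3107 - \frac{5771}{3} = \frac{3550}{3}$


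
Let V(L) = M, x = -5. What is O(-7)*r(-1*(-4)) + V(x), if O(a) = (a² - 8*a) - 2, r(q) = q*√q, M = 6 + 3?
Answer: 833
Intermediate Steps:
M = 9
r(q) = q^(3/2)
V(L) = 9
O(a) = -2 + a² - 8*a
O(-7)*r(-1*(-4)) + V(x) = (-2 + (-7)² - 8*(-7))*(-1*(-4))^(3/2) + 9 = (-2 + 49 + 56)*4^(3/2) + 9 = 103*8 + 9 = 824 + 9 = 833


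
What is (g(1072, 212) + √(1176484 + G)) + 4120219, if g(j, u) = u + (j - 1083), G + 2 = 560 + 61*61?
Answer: 4120420 + √1180763 ≈ 4.1215e+6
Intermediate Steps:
G = 4279 (G = -2 + (560 + 61*61) = -2 + (560 + 3721) = -2 + 4281 = 4279)
g(j, u) = -1083 + j + u (g(j, u) = u + (-1083 + j) = -1083 + j + u)
(g(1072, 212) + √(1176484 + G)) + 4120219 = ((-1083 + 1072 + 212) + √(1176484 + 4279)) + 4120219 = (201 + √1180763) + 4120219 = 4120420 + √1180763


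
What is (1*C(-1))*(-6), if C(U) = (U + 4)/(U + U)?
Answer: 9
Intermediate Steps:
C(U) = (4 + U)/(2*U) (C(U) = (4 + U)/((2*U)) = (4 + U)*(1/(2*U)) = (4 + U)/(2*U))
(1*C(-1))*(-6) = (1*((1/2)*(4 - 1)/(-1)))*(-6) = (1*((1/2)*(-1)*3))*(-6) = (1*(-3/2))*(-6) = -3/2*(-6) = 9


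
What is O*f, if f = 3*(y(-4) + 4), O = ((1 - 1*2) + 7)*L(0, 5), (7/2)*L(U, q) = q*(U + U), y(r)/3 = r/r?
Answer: 0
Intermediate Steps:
y(r) = 3 (y(r) = 3*(r/r) = 3*1 = 3)
L(U, q) = 4*U*q/7 (L(U, q) = 2*(q*(U + U))/7 = 2*(q*(2*U))/7 = 2*(2*U*q)/7 = 4*U*q/7)
O = 0 (O = ((1 - 1*2) + 7)*((4/7)*0*5) = ((1 - 2) + 7)*0 = (-1 + 7)*0 = 6*0 = 0)
f = 21 (f = 3*(3 + 4) = 3*7 = 21)
O*f = 0*21 = 0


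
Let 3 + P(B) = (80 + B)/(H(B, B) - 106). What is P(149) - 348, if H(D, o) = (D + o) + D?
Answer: -119462/341 ≈ -350.33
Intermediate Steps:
H(D, o) = o + 2*D
P(B) = -3 + (80 + B)/(-106 + 3*B) (P(B) = -3 + (80 + B)/((B + 2*B) - 106) = -3 + (80 + B)/(3*B - 106) = -3 + (80 + B)/(-106 + 3*B))
P(149) - 348 = 2*(199 - 4*149)/(-106 + 3*149) - 348 = 2*(199 - 596)/(-106 + 447) - 348 = 2*(-397)/341 - 348 = 2*(1/341)*(-397) - 348 = -794/341 - 348 = -119462/341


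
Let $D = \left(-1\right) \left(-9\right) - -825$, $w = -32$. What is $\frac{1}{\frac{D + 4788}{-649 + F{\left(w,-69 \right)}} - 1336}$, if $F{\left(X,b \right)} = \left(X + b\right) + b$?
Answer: $- \frac{273}{366602} \approx -0.00074468$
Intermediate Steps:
$F{\left(X,b \right)} = X + 2 b$
$D = 834$ ($D = 9 + 825 = 834$)
$\frac{1}{\frac{D + 4788}{-649 + F{\left(w,-69 \right)}} - 1336} = \frac{1}{\frac{834 + 4788}{-649 + \left(-32 + 2 \left(-69\right)\right)} - 1336} = \frac{1}{\frac{5622}{-649 - 170} - 1336} = \frac{1}{\frac{5622}{-819} - 1336} = \frac{1}{5622 \left(- \frac{1}{819}\right) - 1336} = \frac{1}{- \frac{1874}{273} - 1336} = \frac{1}{- \frac{366602}{273}} = - \frac{273}{366602}$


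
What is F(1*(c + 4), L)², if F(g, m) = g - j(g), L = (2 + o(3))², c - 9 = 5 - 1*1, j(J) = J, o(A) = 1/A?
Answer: 0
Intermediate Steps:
o(A) = 1/A
c = 13 (c = 9 + (5 - 1*1) = 9 + (5 - 1) = 9 + 4 = 13)
L = 49/9 (L = (2 + 1/3)² = (2 + ⅓)² = (7/3)² = 49/9 ≈ 5.4444)
F(g, m) = 0 (F(g, m) = g - g = 0)
F(1*(c + 4), L)² = 0² = 0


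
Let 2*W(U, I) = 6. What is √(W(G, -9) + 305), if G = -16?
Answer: 2*√77 ≈ 17.550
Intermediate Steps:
W(U, I) = 3 (W(U, I) = (½)*6 = 3)
√(W(G, -9) + 305) = √(3 + 305) = √308 = 2*√77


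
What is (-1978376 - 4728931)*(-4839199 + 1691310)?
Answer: 21113857924923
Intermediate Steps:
(-1978376 - 4728931)*(-4839199 + 1691310) = -6707307*(-3147889) = 21113857924923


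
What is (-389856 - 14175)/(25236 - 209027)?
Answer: 404031/183791 ≈ 2.1983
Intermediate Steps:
(-389856 - 14175)/(25236 - 209027) = -404031/(-183791) = -404031*(-1/183791) = 404031/183791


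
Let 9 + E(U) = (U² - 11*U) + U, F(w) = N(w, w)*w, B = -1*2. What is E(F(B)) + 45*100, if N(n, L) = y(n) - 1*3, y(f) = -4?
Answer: 4547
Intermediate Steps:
B = -2
N(n, L) = -7 (N(n, L) = -4 - 1*3 = -4 - 3 = -7)
F(w) = -7*w
E(U) = -9 + U² - 10*U (E(U) = -9 + ((U² - 11*U) + U) = -9 + (U² - 10*U) = -9 + U² - 10*U)
E(F(B)) + 45*100 = (-9 + (-7*(-2))² - (-70)*(-2)) + 45*100 = (-9 + 14² - 10*14) + 4500 = (-9 + 196 - 140) + 4500 = 47 + 4500 = 4547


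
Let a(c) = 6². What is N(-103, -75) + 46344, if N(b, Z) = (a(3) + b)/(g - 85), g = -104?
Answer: 8759083/189 ≈ 46344.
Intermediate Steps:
a(c) = 36
N(b, Z) = -4/21 - b/189 (N(b, Z) = (36 + b)/(-104 - 85) = (36 + b)/(-189) = (36 + b)*(-1/189) = -4/21 - b/189)
N(-103, -75) + 46344 = (-4/21 - 1/189*(-103)) + 46344 = (-4/21 + 103/189) + 46344 = 67/189 + 46344 = 8759083/189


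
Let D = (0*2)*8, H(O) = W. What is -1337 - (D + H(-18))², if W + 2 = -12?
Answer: -1533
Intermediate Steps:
W = -14 (W = -2 - 12 = -14)
H(O) = -14
D = 0 (D = 0*8 = 0)
-1337 - (D + H(-18))² = -1337 - (0 - 14)² = -1337 - 1*(-14)² = -1337 - 1*196 = -1337 - 196 = -1533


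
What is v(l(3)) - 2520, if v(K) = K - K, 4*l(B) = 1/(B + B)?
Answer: -2520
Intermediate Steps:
l(B) = 1/(8*B) (l(B) = 1/(4*(B + B)) = 1/(4*((2*B))) = (1/(2*B))/4 = 1/(8*B))
v(K) = 0
v(l(3)) - 2520 = 0 - 2520 = -2520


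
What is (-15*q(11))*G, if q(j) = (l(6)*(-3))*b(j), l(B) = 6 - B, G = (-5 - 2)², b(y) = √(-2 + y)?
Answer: 0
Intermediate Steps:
G = 49 (G = (-7)² = 49)
q(j) = 0 (q(j) = ((6 - 1*6)*(-3))*√(-2 + j) = ((6 - 6)*(-3))*√(-2 + j) = (0*(-3))*√(-2 + j) = 0*√(-2 + j) = 0)
(-15*q(11))*G = -15*0*49 = 0*49 = 0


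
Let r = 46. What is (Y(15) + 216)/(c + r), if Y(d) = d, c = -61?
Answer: -77/5 ≈ -15.400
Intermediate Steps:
(Y(15) + 216)/(c + r) = (15 + 216)/(-61 + 46) = 231/(-15) = 231*(-1/15) = -77/5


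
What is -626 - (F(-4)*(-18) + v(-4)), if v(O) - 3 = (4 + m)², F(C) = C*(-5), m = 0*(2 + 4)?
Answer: -285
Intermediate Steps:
m = 0 (m = 0*6 = 0)
F(C) = -5*C
v(O) = 19 (v(O) = 3 + (4 + 0)² = 3 + 4² = 3 + 16 = 19)
-626 - (F(-4)*(-18) + v(-4)) = -626 - (-5*(-4)*(-18) + 19) = -626 - (20*(-18) + 19) = -626 - (-360 + 19) = -626 - 1*(-341) = -626 + 341 = -285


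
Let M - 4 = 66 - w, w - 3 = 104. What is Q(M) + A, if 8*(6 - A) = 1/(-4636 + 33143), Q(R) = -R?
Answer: 9806407/228056 ≈ 43.000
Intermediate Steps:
w = 107 (w = 3 + 104 = 107)
M = -37 (M = 4 + (66 - 1*107) = 4 + (66 - 107) = 4 - 41 = -37)
A = 1368335/228056 (A = 6 - 1/(8*(-4636 + 33143)) = 6 - ⅛/28507 = 6 - ⅛*1/28507 = 6 - 1/228056 = 1368335/228056 ≈ 6.0000)
Q(M) + A = -1*(-37) + 1368335/228056 = 37 + 1368335/228056 = 9806407/228056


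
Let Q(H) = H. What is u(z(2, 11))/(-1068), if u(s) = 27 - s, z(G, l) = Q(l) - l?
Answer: -9/356 ≈ -0.025281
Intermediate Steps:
z(G, l) = 0 (z(G, l) = l - l = 0)
u(z(2, 11))/(-1068) = (27 - 1*0)/(-1068) = (27 + 0)*(-1/1068) = 27*(-1/1068) = -9/356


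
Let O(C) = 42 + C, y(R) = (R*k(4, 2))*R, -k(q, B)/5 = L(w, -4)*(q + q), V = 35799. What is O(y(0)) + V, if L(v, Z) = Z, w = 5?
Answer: 35841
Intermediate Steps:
k(q, B) = 40*q (k(q, B) = -(-20)*(q + q) = -(-20)*2*q = -(-40)*q = 40*q)
y(R) = 160*R**2 (y(R) = (R*(40*4))*R = (R*160)*R = (160*R)*R = 160*R**2)
O(y(0)) + V = (42 + 160*0**2) + 35799 = (42 + 160*0) + 35799 = (42 + 0) + 35799 = 42 + 35799 = 35841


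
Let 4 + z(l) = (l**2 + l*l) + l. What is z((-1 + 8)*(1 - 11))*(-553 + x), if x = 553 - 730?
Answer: -7099980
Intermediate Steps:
z(l) = -4 + l + 2*l**2 (z(l) = -4 + ((l**2 + l*l) + l) = -4 + ((l**2 + l**2) + l) = -4 + (2*l**2 + l) = -4 + (l + 2*l**2) = -4 + l + 2*l**2)
x = -177
z((-1 + 8)*(1 - 11))*(-553 + x) = (-4 + (-1 + 8)*(1 - 11) + 2*((-1 + 8)*(1 - 11))**2)*(-553 - 177) = (-4 + 7*(-10) + 2*(7*(-10))**2)*(-730) = (-4 - 70 + 2*(-70)**2)*(-730) = (-4 - 70 + 2*4900)*(-730) = (-4 - 70 + 9800)*(-730) = 9726*(-730) = -7099980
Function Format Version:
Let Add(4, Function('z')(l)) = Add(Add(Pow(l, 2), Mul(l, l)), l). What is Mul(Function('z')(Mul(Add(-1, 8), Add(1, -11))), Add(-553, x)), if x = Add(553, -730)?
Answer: -7099980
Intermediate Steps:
Function('z')(l) = Add(-4, l, Mul(2, Pow(l, 2))) (Function('z')(l) = Add(-4, Add(Add(Pow(l, 2), Mul(l, l)), l)) = Add(-4, Add(Add(Pow(l, 2), Pow(l, 2)), l)) = Add(-4, Add(Mul(2, Pow(l, 2)), l)) = Add(-4, Add(l, Mul(2, Pow(l, 2)))) = Add(-4, l, Mul(2, Pow(l, 2))))
x = -177
Mul(Function('z')(Mul(Add(-1, 8), Add(1, -11))), Add(-553, x)) = Mul(Add(-4, Mul(Add(-1, 8), Add(1, -11)), Mul(2, Pow(Mul(Add(-1, 8), Add(1, -11)), 2))), Add(-553, -177)) = Mul(Add(-4, Mul(7, -10), Mul(2, Pow(Mul(7, -10), 2))), -730) = Mul(Add(-4, -70, Mul(2, Pow(-70, 2))), -730) = Mul(Add(-4, -70, Mul(2, 4900)), -730) = Mul(Add(-4, -70, 9800), -730) = Mul(9726, -730) = -7099980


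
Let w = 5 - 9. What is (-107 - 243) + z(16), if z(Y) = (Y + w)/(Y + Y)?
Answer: -2797/8 ≈ -349.63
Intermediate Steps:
w = -4
z(Y) = (-4 + Y)/(2*Y) (z(Y) = (Y - 4)/(Y + Y) = (-4 + Y)/((2*Y)) = (-4 + Y)*(1/(2*Y)) = (-4 + Y)/(2*Y))
(-107 - 243) + z(16) = (-107 - 243) + (½)*(-4 + 16)/16 = -350 + (½)*(1/16)*12 = -350 + 3/8 = -2797/8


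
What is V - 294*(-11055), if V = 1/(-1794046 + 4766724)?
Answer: 9661708855261/2972678 ≈ 3.2502e+6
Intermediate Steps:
V = 1/2972678 ≈ 3.3640e-7
V - 294*(-11055) = 1/2972678 - 294*(-11055) = 1/2972678 - 1*(-3250170) = 1/2972678 + 3250170 = 9661708855261/2972678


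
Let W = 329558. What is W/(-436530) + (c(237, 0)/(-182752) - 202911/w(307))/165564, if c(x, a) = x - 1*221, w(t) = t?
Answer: -32056603608392903/42238577790206280 ≈ -0.75894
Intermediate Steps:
c(x, a) = -221 + x (c(x, a) = x - 221 = -221 + x)
W/(-436530) + (c(237, 0)/(-182752) - 202911/w(307))/165564 = 329558/(-436530) + ((-221 + 237)/(-182752) - 202911/307)/165564 = 329558*(-1/436530) + (16*(-1/182752) - 202911*1/307)*(1/165564) = -164779/218265 + (-1/11422 - 202911/307)*(1/165564) = -164779/218265 - 2317649749/3506554*1/165564 = -164779/218265 - 2317649749/580559106456 = -32056603608392903/42238577790206280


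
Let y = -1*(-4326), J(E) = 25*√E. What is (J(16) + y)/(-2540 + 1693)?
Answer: -4426/847 ≈ -5.2255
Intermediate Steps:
y = 4326
(J(16) + y)/(-2540 + 1693) = (25*√16 + 4326)/(-2540 + 1693) = (25*4 + 4326)/(-847) = (100 + 4326)*(-1/847) = 4426*(-1/847) = -4426/847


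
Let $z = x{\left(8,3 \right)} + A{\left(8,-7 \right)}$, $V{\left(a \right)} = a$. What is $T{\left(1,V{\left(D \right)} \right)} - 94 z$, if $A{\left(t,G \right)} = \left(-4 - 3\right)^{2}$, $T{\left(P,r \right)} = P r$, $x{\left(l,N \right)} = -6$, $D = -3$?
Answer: $-4045$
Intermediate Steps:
$A{\left(t,G \right)} = 49$ ($A{\left(t,G \right)} = \left(-7\right)^{2} = 49$)
$z = 43$ ($z = -6 + 49 = 43$)
$T{\left(1,V{\left(D \right)} \right)} - 94 z = 1 \left(-3\right) - 4042 = -3 - 4042 = -4045$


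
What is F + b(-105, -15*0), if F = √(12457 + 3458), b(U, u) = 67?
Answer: 67 + √15915 ≈ 193.15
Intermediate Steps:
F = √15915 ≈ 126.15
F + b(-105, -15*0) = √15915 + 67 = 67 + √15915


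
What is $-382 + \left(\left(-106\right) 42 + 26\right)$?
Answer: $-4808$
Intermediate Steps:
$-382 + \left(\left(-106\right) 42 + 26\right) = -382 + \left(-4452 + 26\right) = -382 - 4426 = -4808$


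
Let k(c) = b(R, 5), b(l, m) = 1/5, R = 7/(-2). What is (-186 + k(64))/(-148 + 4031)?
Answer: -929/19415 ≈ -0.047850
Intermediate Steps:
R = -7/2 (R = 7*(-½) = -7/2 ≈ -3.5000)
b(l, m) = ⅕
k(c) = ⅕
(-186 + k(64))/(-148 + 4031) = (-186 + ⅕)/(-148 + 4031) = -929/5/3883 = -929/5*1/3883 = -929/19415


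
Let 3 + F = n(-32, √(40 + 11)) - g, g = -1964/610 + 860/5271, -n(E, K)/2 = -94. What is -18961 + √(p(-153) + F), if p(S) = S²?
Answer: -18961 + 2*√15246970234975815/1607655 ≈ -18807.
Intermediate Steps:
n(E, K) = 188 (n(E, K) = -2*(-94) = 188)
g = -4913822/1607655 (g = -1964*1/610 + 860*(1/5271) = -982/305 + 860/5271 = -4913822/1607655 ≈ -3.0565)
F = 302329997/1607655 (F = -3 + (188 - 1*(-4913822/1607655)) = -3 + (188 + 4913822/1607655) = -3 + 307152962/1607655 = 302329997/1607655 ≈ 188.06)
-18961 + √(p(-153) + F) = -18961 + √((-153)² + 302329997/1607655) = -18961 + √(23409 + 302329997/1607655) = -18961 + √(37935925892/1607655) = -18961 + 2*√15246970234975815/1607655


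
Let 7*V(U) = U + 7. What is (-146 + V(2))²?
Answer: 1026169/49 ≈ 20942.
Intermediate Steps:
V(U) = 1 + U/7 (V(U) = (U + 7)/7 = (7 + U)/7 = 1 + U/7)
(-146 + V(2))² = (-146 + (1 + (⅐)*2))² = (-146 + (1 + 2/7))² = (-146 + 9/7)² = (-1013/7)² = 1026169/49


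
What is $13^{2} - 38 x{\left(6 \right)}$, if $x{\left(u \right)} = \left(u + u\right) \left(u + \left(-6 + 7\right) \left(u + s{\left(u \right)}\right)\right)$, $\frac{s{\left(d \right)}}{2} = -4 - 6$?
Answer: $3817$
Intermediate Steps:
$s{\left(d \right)} = -20$ ($s{\left(d \right)} = 2 \left(-4 - 6\right) = 2 \left(-10\right) = -20$)
$x{\left(u \right)} = 2 u \left(-20 + 2 u\right)$ ($x{\left(u \right)} = \left(u + u\right) \left(u + \left(-6 + 7\right) \left(u - 20\right)\right) = 2 u \left(u + 1 \left(-20 + u\right)\right) = 2 u \left(u + \left(-20 + u\right)\right) = 2 u \left(-20 + 2 u\right)$)
$13^{2} - 38 x{\left(6 \right)} = 13^{2} - 38 \cdot 4 \cdot 6 \left(-10 + 6\right) = 169 - 38 \cdot 4 \cdot 6 \left(-4\right) = 169 - -3648 = 169 + 3648 = 3817$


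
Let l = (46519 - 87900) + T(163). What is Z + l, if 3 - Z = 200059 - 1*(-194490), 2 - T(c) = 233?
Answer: -436158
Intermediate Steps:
T(c) = -231 (T(c) = 2 - 1*233 = 2 - 233 = -231)
Z = -394546 (Z = 3 - (200059 - 1*(-194490)) = 3 - (200059 + 194490) = 3 - 1*394549 = 3 - 394549 = -394546)
l = -41612 (l = (46519 - 87900) - 231 = -41381 - 231 = -41612)
Z + l = -394546 - 41612 = -436158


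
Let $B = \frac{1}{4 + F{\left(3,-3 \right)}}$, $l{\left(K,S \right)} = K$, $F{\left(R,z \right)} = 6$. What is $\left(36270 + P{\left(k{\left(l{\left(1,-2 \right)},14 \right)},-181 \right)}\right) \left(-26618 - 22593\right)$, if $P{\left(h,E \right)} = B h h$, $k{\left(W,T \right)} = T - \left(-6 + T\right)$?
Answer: $- \frac{8925300648}{5} \approx -1.7851 \cdot 10^{9}$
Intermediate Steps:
$k{\left(W,T \right)} = 6$
$B = \frac{1}{10}$ ($B = \frac{1}{4 + 6} = \frac{1}{10} \approx 0.1$)
$P{\left(h,E \right)} = \frac{h^{2}}{10}$ ($P{\left(h,E \right)} = \frac{h}{10} h = \frac{h^{2}}{10}$)
$\left(36270 + P{\left(k{\left(l{\left(1,-2 \right)},14 \right)},-181 \right)}\right) \left(-26618 - 22593\right) = \left(36270 + \frac{6^{2}}{10}\right) \left(-26618 - 22593\right) = \left(36270 + \frac{1}{10} \cdot 36\right) \left(-49211\right) = \left(36270 + \frac{18}{5}\right) \left(-49211\right) = \frac{181368}{5} \left(-49211\right) = - \frac{8925300648}{5}$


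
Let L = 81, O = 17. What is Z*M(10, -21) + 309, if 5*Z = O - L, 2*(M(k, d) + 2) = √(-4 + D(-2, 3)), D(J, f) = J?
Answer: 1673/5 - 32*I*√6/5 ≈ 334.6 - 15.677*I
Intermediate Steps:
M(k, d) = -2 + I*√6/2 (M(k, d) = -2 + √(-4 - 2)/2 = -2 + √(-6)/2 = -2 + (I*√6)/2 = -2 + I*√6/2)
Z = -64/5 (Z = (17 - 1*81)/5 = (17 - 81)/5 = (⅕)*(-64) = -64/5 ≈ -12.800)
Z*M(10, -21) + 309 = -64*(-2 + I*√6/2)/5 + 309 = (128/5 - 32*I*√6/5) + 309 = 1673/5 - 32*I*√6/5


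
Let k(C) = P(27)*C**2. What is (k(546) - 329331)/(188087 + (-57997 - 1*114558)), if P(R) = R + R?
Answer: 15768933/15532 ≈ 1015.3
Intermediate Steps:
P(R) = 2*R
k(C) = 54*C**2 (k(C) = (2*27)*C**2 = 54*C**2)
(k(546) - 329331)/(188087 + (-57997 - 1*114558)) = (54*546**2 - 329331)/(188087 + (-57997 - 1*114558)) = (54*298116 - 329331)/(188087 + (-57997 - 114558)) = (16098264 - 329331)/(188087 - 172555) = 15768933/15532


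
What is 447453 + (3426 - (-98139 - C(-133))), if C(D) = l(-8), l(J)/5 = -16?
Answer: 548938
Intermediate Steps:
l(J) = -80 (l(J) = 5*(-16) = -80)
C(D) = -80
447453 + (3426 - (-98139 - C(-133))) = 447453 + (3426 - (-98139 - 1*(-80))) = 447453 + (3426 - (-98139 + 80)) = 447453 + (3426 - 1*(-98059)) = 447453 + (3426 + 98059) = 447453 + 101485 = 548938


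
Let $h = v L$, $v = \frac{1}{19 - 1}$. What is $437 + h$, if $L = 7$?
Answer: $\frac{7873}{18} \approx 437.39$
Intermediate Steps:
$v = \frac{1}{18} \approx 0.055556$
$h = \frac{7}{18}$ ($h = \frac{1}{18} \cdot 7 = \frac{7}{18} \approx 0.38889$)
$437 + h = 437 + \frac{7}{18} = \frac{7873}{18}$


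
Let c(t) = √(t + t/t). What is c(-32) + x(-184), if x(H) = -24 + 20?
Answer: -4 + I*√31 ≈ -4.0 + 5.5678*I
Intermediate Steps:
x(H) = -4
c(t) = √(1 + t) (c(t) = √(t + 1) = √(1 + t))
c(-32) + x(-184) = √(1 - 32) - 4 = √(-31) - 4 = I*√31 - 4 = -4 + I*√31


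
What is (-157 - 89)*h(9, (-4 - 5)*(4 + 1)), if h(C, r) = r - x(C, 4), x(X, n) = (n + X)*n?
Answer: 23862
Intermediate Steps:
x(X, n) = n*(X + n) (x(X, n) = (X + n)*n = n*(X + n))
h(C, r) = -16 + r - 4*C (h(C, r) = r - 4*(C + 4) = r - 4*(4 + C) = r - (16 + 4*C) = r + (-16 - 4*C) = -16 + r - 4*C)
(-157 - 89)*h(9, (-4 - 5)*(4 + 1)) = (-157 - 89)*(-16 + (-4 - 5)*(4 + 1) - 4*9) = -246*(-16 - 9*5 - 36) = -246*(-16 - 45 - 36) = -246*(-97) = 23862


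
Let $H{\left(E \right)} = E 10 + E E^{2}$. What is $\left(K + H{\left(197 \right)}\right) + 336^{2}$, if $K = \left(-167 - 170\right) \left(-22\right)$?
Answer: $7767653$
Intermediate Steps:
$K = 7414$ ($K = \left(-337\right) \left(-22\right) = 7414$)
$H{\left(E \right)} = E^{3} + 10 E$ ($H{\left(E \right)} = 10 E + E^{3} = E^{3} + 10 E$)
$\left(K + H{\left(197 \right)}\right) + 336^{2} = \left(7414 + 197 \left(10 + 197^{2}\right)\right) + 336^{2} = \left(7414 + 197 \left(10 + 38809\right)\right) + 112896 = \left(7414 + 197 \cdot 38819\right) + 112896 = \left(7414 + 7647343\right) + 112896 = 7654757 + 112896 = 7767653$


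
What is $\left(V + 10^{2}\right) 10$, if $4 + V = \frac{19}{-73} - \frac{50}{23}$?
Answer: $\frac{1570970}{1679} \approx 935.66$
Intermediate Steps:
$V = - \frac{10803}{1679}$ ($V = -4 + \left(\frac{19}{-73} - \frac{50}{23}\right) = -4 + \left(19 \left(- \frac{1}{73}\right) - \frac{50}{23}\right) = -4 - \frac{4087}{1679} = - \frac{10803}{1679} \approx -6.4342$)
$\left(V + 10^{2}\right) 10 = \left(- \frac{10803}{1679} + 10^{2}\right) 10 = \left(- \frac{10803}{1679} + 100\right) 10 = \frac{157097}{1679} \cdot 10 = \frac{1570970}{1679}$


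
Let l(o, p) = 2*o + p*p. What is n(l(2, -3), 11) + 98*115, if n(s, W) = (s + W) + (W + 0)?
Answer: 11305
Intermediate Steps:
l(o, p) = p² + 2*o (l(o, p) = 2*o + p² = p² + 2*o)
n(s, W) = s + 2*W (n(s, W) = (W + s) + W = s + 2*W)
n(l(2, -3), 11) + 98*115 = (((-3)² + 2*2) + 2*11) + 98*115 = ((9 + 4) + 22) + 11270 = (13 + 22) + 11270 = 35 + 11270 = 11305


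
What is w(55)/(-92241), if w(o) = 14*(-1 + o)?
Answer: -84/10249 ≈ -0.0081959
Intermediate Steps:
w(o) = -14 + 14*o
w(55)/(-92241) = (-14 + 14*55)/(-92241) = (-14 + 770)*(-1/92241) = 756*(-1/92241) = -84/10249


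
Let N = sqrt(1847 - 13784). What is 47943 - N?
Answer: 47943 - I*sqrt(11937) ≈ 47943.0 - 109.26*I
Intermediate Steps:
N = I*sqrt(11937) (N = sqrt(-11937) = I*sqrt(11937) ≈ 109.26*I)
47943 - N = 47943 - I*sqrt(11937)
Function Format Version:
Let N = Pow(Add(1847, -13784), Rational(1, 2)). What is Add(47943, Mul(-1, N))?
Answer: Add(47943, Mul(-1, I, Pow(11937, Rational(1, 2)))) ≈ Add(47943., Mul(-109.26, I))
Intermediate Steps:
N = Mul(I, Pow(11937, Rational(1, 2))) (N = Pow(-11937, Rational(1, 2)) = Mul(I, Pow(11937, Rational(1, 2))) ≈ Mul(109.26, I))
Add(47943, Mul(-1, N)) = Add(47943, Mul(-1, Mul(I, Pow(11937, Rational(1, 2))))) = Add(47943, Mul(-1, I, Pow(11937, Rational(1, 2))))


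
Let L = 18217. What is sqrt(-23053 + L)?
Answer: 2*I*sqrt(1209) ≈ 69.541*I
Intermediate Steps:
sqrt(-23053 + L) = sqrt(-23053 + 18217) = sqrt(-4836) = 2*I*sqrt(1209)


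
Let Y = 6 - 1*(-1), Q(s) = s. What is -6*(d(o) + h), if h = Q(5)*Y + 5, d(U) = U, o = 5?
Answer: -270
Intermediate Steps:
Y = 7 (Y = 6 + 1 = 7)
h = 40 (h = 5*7 + 5 = 35 + 5 = 40)
-6*(d(o) + h) = -6*(5 + 40) = -6*45 = -270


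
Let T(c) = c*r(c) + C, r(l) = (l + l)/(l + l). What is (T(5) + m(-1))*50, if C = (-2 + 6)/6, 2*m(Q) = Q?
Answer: 775/3 ≈ 258.33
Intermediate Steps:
m(Q) = Q/2
C = 2/3 (C = (1/6)*4 = 2/3 ≈ 0.66667)
r(l) = 1 (r(l) = (2*l)/((2*l)) = (2*l)*(1/(2*l)) = 1)
T(c) = 2/3 + c (T(c) = c*1 + 2/3 = c + 2/3 = 2/3 + c)
(T(5) + m(-1))*50 = ((2/3 + 5) + (1/2)*(-1))*50 = (17/3 - 1/2)*50 = (31/6)*50 = 775/3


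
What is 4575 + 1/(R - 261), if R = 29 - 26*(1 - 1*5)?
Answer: 585599/128 ≈ 4575.0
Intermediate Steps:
R = 133 (R = 29 - 26*(1 - 5) = 29 - 26*(-4) = 29 + 104 = 133)
4575 + 1/(R - 261) = 4575 + 1/(133 - 261) = 4575 + 1/(-128) = 4575 - 1/128 = 585599/128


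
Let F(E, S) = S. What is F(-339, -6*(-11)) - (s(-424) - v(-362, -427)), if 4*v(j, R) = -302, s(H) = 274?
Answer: -567/2 ≈ -283.50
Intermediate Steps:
v(j, R) = -151/2 (v(j, R) = (¼)*(-302) = -151/2)
F(-339, -6*(-11)) - (s(-424) - v(-362, -427)) = -6*(-11) - (274 - 1*(-151/2)) = 66 - (274 + 151/2) = 66 - 1*699/2 = 66 - 699/2 = -567/2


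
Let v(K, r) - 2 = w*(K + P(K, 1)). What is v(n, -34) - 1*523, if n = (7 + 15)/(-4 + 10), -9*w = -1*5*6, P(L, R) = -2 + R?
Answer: -4609/9 ≈ -512.11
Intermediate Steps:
w = 10/3 (w = -(-1*5)*6/9 = -(-5)*6/9 = -⅑*(-30) = 10/3 ≈ 3.3333)
n = 11/3 (n = 22/6 = 22*(⅙) = 11/3 ≈ 3.6667)
v(K, r) = -4/3 + 10*K/3 (v(K, r) = 2 + 10*(K + (-2 + 1))/3 = 2 + 10*(K - 1)/3 = 2 + 10*(-1 + K)/3 = 2 + (-10/3 + 10*K/3) = -4/3 + 10*K/3)
v(n, -34) - 1*523 = (-4/3 + (10/3)*(11/3)) - 1*523 = (-4/3 + 110/9) - 523 = 98/9 - 523 = -4609/9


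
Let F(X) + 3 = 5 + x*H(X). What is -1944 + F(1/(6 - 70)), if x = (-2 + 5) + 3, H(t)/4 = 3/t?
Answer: -6550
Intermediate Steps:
H(t) = 12/t (H(t) = 4*(3/t) = 12/t)
x = 6 (x = 3 + 3 = 6)
F(X) = 2 + 72/X (F(X) = -3 + (5 + 6*(12/X)) = -3 + (5 + 72/X) = 2 + 72/X)
-1944 + F(1/(6 - 70)) = -1944 + (2 + 72/(1/(6 - 70))) = -1944 + (2 + 72/(1/(-64))) = -1944 + (2 + 72/(-1/64)) = -1944 + (2 + 72*(-64)) = -1944 + (2 - 4608) = -1944 - 4606 = -6550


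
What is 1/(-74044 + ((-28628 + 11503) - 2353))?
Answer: -1/93522 ≈ -1.0693e-5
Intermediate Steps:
1/(-74044 + ((-28628 + 11503) - 2353)) = 1/(-74044 + (-17125 - 2353)) = 1/(-74044 - 19478) = 1/(-93522) = -1/93522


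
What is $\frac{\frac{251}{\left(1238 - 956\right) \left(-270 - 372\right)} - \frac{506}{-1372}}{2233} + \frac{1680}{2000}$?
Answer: $\frac{2912536227481}{3466625985900} \approx 0.84016$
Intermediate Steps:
$\frac{\frac{251}{\left(1238 - 956\right) \left(-270 - 372\right)} - \frac{506}{-1372}}{2233} + \frac{1680}{2000} = \left(\frac{251}{282 \left(-642\right)} - - \frac{253}{686}\right) \frac{1}{2233} + 1680 \cdot \frac{1}{2000} = \left(\frac{251}{-181044} + \frac{253}{686}\right) \frac{1}{2233} + \frac{21}{25} = \left(251 \left(- \frac{1}{181044}\right) + \frac{253}{686}\right) \frac{1}{2233} + \frac{21}{25} = \left(- \frac{251}{181044} + \frac{253}{686}\right) \frac{1}{2233} + \frac{21}{25} = \frac{22815973}{62098092} \cdot \frac{1}{2233} + \frac{21}{25} = \frac{22815973}{138665039436} + \frac{21}{25} = \frac{2912536227481}{3466625985900}$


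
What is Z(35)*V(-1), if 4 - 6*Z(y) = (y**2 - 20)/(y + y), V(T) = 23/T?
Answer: 4255/84 ≈ 50.655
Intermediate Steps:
Z(y) = 2/3 - (-20 + y**2)/(12*y) (Z(y) = 2/3 - (y**2 - 20)/(6*(y + y)) = 2/3 - (-20 + y**2)/(6*(2*y)) = 2/3 - (-20 + y**2)*1/(2*y)/6 = 2/3 - (-20 + y**2)/(12*y))
Z(35)*V(-1) = ((1/12)*(20 - 1*35*(-8 + 35))/35)*(23/(-1)) = ((1/12)*(1/35)*(20 - 1*35*27))*(23*(-1)) = ((1/12)*(1/35)*(20 - 945))*(-23) = ((1/12)*(1/35)*(-925))*(-23) = -185/84*(-23) = 4255/84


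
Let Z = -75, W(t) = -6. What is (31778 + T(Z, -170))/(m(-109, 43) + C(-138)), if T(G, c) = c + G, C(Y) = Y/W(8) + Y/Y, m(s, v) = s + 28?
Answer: -10511/19 ≈ -553.21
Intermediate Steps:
m(s, v) = 28 + s
C(Y) = 1 - Y/6 (C(Y) = Y/(-6) + Y/Y = Y*(-1/6) + 1 = -Y/6 + 1 = 1 - Y/6)
T(G, c) = G + c
(31778 + T(Z, -170))/(m(-109, 43) + C(-138)) = (31778 + (-75 - 170))/((28 - 109) + (1 - 1/6*(-138))) = (31778 - 245)/(-81 + (1 + 23)) = 31533/(-81 + 24) = 31533/(-57) = 31533*(-1/57) = -10511/19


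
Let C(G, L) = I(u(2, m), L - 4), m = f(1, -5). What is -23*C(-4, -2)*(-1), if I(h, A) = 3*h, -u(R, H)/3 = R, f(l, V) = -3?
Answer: -414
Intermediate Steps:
m = -3
u(R, H) = -3*R
C(G, L) = -18 (C(G, L) = 3*(-3*2) = 3*(-6) = -18)
-23*C(-4, -2)*(-1) = -23*(-18)*(-1) = 414*(-1) = -414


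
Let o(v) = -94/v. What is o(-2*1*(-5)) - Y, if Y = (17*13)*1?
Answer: -1152/5 ≈ -230.40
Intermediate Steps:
Y = 221 (Y = 221*1 = 221)
o(-2*1*(-5)) - Y = -94/(-2*1*(-5)) - 1*221 = -94/((-2*(-5))) - 221 = -94/10 - 221 = -94*⅒ - 221 = -47/5 - 221 = -1152/5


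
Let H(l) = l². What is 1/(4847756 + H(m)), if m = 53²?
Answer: 1/12738237 ≈ 7.8504e-8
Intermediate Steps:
m = 2809
1/(4847756 + H(m)) = 1/(4847756 + 2809²) = 1/(4847756 + 7890481) = 1/12738237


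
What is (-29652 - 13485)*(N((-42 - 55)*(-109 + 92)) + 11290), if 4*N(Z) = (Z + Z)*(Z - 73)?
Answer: -56539752174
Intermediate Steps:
N(Z) = Z*(-73 + Z)/2 (N(Z) = ((Z + Z)*(Z - 73))/4 = ((2*Z)*(-73 + Z))/4 = (2*Z*(-73 + Z))/4 = Z*(-73 + Z)/2)
(-29652 - 13485)*(N((-42 - 55)*(-109 + 92)) + 11290) = (-29652 - 13485)*(((-42 - 55)*(-109 + 92))*(-73 + (-42 - 55)*(-109 + 92))/2 + 11290) = -43137*((-97*(-17))*(-73 - 97*(-17))/2 + 11290) = -43137*((½)*1649*(-73 + 1649) + 11290) = -43137*((½)*1649*1576 + 11290) = -43137*(1299412 + 11290) = -43137*1310702 = -56539752174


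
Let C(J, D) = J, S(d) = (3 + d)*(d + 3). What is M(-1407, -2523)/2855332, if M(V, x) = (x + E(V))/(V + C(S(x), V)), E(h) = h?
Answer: -655/3021413813446 ≈ -2.1679e-10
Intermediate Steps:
S(d) = (3 + d)² (S(d) = (3 + d)*(3 + d) = (3 + d)²)
M(V, x) = (V + x)/(V + (3 + x)²) (M(V, x) = (x + V)/(V + (3 + x)²) = (V + x)/(V + (3 + x)²))
M(-1407, -2523)/2855332 = ((-1407 - 2523)/(-1407 + (3 - 2523)²))/2855332 = (-3930/(-1407 + (-2520)²))*(1/2855332) = (-3930/(-1407 + 6350400))*(1/2855332) = (-3930/6348993)*(1/2855332) = ((1/6348993)*(-3930))*(1/2855332) = -1310/2116331*1/2855332 = -655/3021413813446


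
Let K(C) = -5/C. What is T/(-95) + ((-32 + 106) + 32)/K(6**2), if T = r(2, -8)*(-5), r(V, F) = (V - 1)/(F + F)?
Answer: -1160069/1520 ≈ -763.20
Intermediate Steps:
r(V, F) = (-1 + V)/(2*F) (r(V, F) = (-1 + V)/((2*F)) = (-1 + V)*(1/(2*F)) = (-1 + V)/(2*F))
T = 5/16 (T = ((1/2)*(-1 + 2)/(-8))*(-5) = ((1/2)*(-1/8)*1)*(-5) = -1/16*(-5) = 5/16 ≈ 0.31250)
T/(-95) + ((-32 + 106) + 32)/K(6**2) = (5/16)/(-95) + ((-32 + 106) + 32)/((-5/(6**2))) = (5/16)*(-1/95) + (74 + 32)/((-5/36)) = -1/304 + 106/((-5*1/36)) = -1/304 + 106/(-5/36) = -1/304 + 106*(-36/5) = -1/304 - 3816/5 = -1160069/1520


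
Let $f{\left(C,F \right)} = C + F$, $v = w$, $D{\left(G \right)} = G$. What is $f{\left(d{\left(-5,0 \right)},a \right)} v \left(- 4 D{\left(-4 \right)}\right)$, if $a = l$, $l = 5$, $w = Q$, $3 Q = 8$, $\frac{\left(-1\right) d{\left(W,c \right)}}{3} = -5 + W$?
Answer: $\frac{4480}{3} \approx 1493.3$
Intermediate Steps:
$d{\left(W,c \right)} = 15 - 3 W$ ($d{\left(W,c \right)} = - 3 \left(-5 + W\right) = 15 - 3 W$)
$Q = \frac{8}{3}$ ($Q = \frac{1}{3} \cdot 8 = \frac{8}{3} \approx 2.6667$)
$w = \frac{8}{3} \approx 2.6667$
$v = \frac{8}{3} \approx 2.6667$
$a = 5$
$f{\left(d{\left(-5,0 \right)},a \right)} v \left(- 4 D{\left(-4 \right)}\right) = \left(\left(15 - -15\right) + 5\right) \frac{8}{3} \left(\left(-4\right) \left(-4\right)\right) = \left(\left(15 + 15\right) + 5\right) \frac{8}{3} \cdot 16 = \left(30 + 5\right) \frac{8}{3} \cdot 16 = 35 \cdot \frac{8}{3} \cdot 16 = \frac{280}{3} \cdot 16 = \frac{4480}{3}$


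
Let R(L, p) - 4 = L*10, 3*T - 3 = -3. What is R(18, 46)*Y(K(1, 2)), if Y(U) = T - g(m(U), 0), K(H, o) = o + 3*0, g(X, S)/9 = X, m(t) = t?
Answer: -3312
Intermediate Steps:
g(X, S) = 9*X
T = 0 (T = 1 + (1/3)*(-3) = 1 - 1 = 0)
K(H, o) = o (K(H, o) = o + 0 = o)
R(L, p) = 4 + 10*L (R(L, p) = 4 + L*10 = 4 + 10*L)
Y(U) = -9*U (Y(U) = 0 - 9*U = -9*U)
R(18, 46)*Y(K(1, 2)) = (4 + 10*18)*(-9*2) = (4 + 180)*(-18) = 184*(-18) = -3312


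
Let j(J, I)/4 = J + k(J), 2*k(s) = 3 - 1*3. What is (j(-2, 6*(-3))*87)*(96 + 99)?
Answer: -135720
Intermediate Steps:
k(s) = 0 (k(s) = (3 - 1*3)/2 = (3 - 3)/2 = (½)*0 = 0)
j(J, I) = 4*J (j(J, I) = 4*(J + 0) = 4*J)
(j(-2, 6*(-3))*87)*(96 + 99) = ((4*(-2))*87)*(96 + 99) = -8*87*195 = -696*195 = -135720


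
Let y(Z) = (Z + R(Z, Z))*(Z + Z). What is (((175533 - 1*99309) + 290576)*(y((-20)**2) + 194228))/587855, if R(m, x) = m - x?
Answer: 37723766080/117571 ≈ 3.2086e+5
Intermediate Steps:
y(Z) = 2*Z**2 (y(Z) = (Z + (Z - Z))*(Z + Z) = (Z + 0)*(2*Z) = Z*(2*Z) = 2*Z**2)
(((175533 - 1*99309) + 290576)*(y((-20)**2) + 194228))/587855 = (((175533 - 1*99309) + 290576)*(2*((-20)**2)**2 + 194228))/587855 = (((175533 - 99309) + 290576)*(2*400**2 + 194228))*(1/587855) = ((76224 + 290576)*(2*160000 + 194228))*(1/587855) = (366800*(320000 + 194228))*(1/587855) = (366800*514228)*(1/587855) = 188618830400*(1/587855) = 37723766080/117571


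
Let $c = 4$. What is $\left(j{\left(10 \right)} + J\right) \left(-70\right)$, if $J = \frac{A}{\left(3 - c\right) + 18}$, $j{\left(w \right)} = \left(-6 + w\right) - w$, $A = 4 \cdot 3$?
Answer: $\frac{6300}{17} \approx 370.59$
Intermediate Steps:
$A = 12$
$j{\left(w \right)} = -6$
$J = \frac{12}{17}$ ($J = \frac{1}{\left(3 - 4\right) + 18} \cdot 12 = \frac{1}{-1 + 18} \cdot 12 = \frac{1}{17} \cdot 12 = \frac{12}{17} \approx 0.70588$)
$\left(j{\left(10 \right)} + J\right) \left(-70\right) = \left(-6 + \frac{12}{17}\right) \left(-70\right) = \left(- \frac{90}{17}\right) \left(-70\right) = \frac{6300}{17}$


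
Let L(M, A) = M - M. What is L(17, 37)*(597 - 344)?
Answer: 0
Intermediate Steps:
L(M, A) = 0
L(17, 37)*(597 - 344) = 0*(597 - 344) = 0*253 = 0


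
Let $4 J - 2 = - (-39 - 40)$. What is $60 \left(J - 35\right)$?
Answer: $-885$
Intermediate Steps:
$J = \frac{81}{4}$ ($J = \frac{1}{2} + \frac{\left(-1\right) \left(-39 - 40\right)}{4} = \frac{1}{2} + \frac{\left(-1\right) \left(-79\right)}{4} = \frac{1}{2} + \frac{1}{4} \cdot 79 = \frac{1}{2} + \frac{79}{4} = \frac{81}{4} \approx 20.25$)
$60 \left(J - 35\right) = 60 \left(\frac{81}{4} - 35\right) = 60 \left(- \frac{59}{4}\right) = -885$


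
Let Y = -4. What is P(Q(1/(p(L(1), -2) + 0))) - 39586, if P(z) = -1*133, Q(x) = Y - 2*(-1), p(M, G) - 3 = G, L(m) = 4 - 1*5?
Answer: -39719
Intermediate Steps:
L(m) = -1 (L(m) = 4 - 5 = -1)
p(M, G) = 3 + G
Q(x) = -2 (Q(x) = -4 - 2*(-1) = -4 + 2 = -2)
P(z) = -133
P(Q(1/(p(L(1), -2) + 0))) - 39586 = -133 - 39586 = -39719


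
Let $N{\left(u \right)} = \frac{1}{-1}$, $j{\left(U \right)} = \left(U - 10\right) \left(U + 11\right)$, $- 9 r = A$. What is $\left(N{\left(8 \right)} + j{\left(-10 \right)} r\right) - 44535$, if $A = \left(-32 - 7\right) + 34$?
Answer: $- \frac{400924}{9} \approx -44547.0$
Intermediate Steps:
$A = -5$ ($A = -39 + 34 = -5$)
$r = \frac{5}{9}$ ($r = \left(- \frac{1}{9}\right) \left(-5\right) = \frac{5}{9} \approx 0.55556$)
$j{\left(U \right)} = \left(-10 + U\right) \left(11 + U\right)$
$N{\left(u \right)} = -1$
$\left(N{\left(8 \right)} + j{\left(-10 \right)} r\right) - 44535 = \left(-1 + \left(-110 - 10 + \left(-10\right)^{2}\right) \frac{5}{9}\right) - 44535 = \left(-1 + \left(-110 - 10 + 100\right) \frac{5}{9}\right) - 44535 = \left(-1 - \frac{100}{9}\right) - 44535 = - \frac{109}{9} - 44535 = - \frac{400924}{9}$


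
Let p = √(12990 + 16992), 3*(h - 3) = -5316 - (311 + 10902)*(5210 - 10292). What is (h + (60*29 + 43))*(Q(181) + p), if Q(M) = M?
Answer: 3438065316 + 18994836*√29982 ≈ 6.7271e+9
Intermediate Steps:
h = 18993053 (h = 3 + (-5316 - (311 + 10902)*(5210 - 10292))/3 = 3 + (-5316 - 11213*(-5082))/3 = 3 + (-5316 - 1*(-56984466))/3 = 3 + (-5316 + 56984466)/3 = 3 + (⅓)*56979150 = 3 + 18993050 = 18993053)
p = √29982 ≈ 173.15
(h + (60*29 + 43))*(Q(181) + p) = (18993053 + (60*29 + 43))*(181 + √29982) = (18993053 + (1740 + 43))*(181 + √29982) = (18993053 + 1783)*(181 + √29982) = 18994836*(181 + √29982) = 3438065316 + 18994836*√29982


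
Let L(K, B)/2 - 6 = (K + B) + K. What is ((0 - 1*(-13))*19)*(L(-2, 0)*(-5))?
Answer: -4940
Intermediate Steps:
L(K, B) = 12 + 2*B + 4*K (L(K, B) = 12 + 2*((K + B) + K) = 12 + 2*((B + K) + K) = 12 + 2*(B + 2*K) = 12 + (2*B + 4*K) = 12 + 2*B + 4*K)
((0 - 1*(-13))*19)*(L(-2, 0)*(-5)) = ((0 - 1*(-13))*19)*((12 + 2*0 + 4*(-2))*(-5)) = ((0 + 13)*19)*((12 + 0 - 8)*(-5)) = (13*19)*(4*(-5)) = 247*(-20) = -4940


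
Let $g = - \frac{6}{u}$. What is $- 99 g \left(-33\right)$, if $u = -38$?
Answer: $\frac{9801}{19} \approx 515.84$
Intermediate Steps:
$g = \frac{3}{19}$ ($g = - \frac{6}{-38} = \left(-6\right) \left(- \frac{1}{38}\right) = \frac{3}{19} \approx 0.15789$)
$- 99 g \left(-33\right) = \left(-99\right) \frac{3}{19} \left(-33\right) = \left(- \frac{297}{19}\right) \left(-33\right) = \frac{9801}{19}$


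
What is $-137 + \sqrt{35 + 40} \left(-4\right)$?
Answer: $-137 - 20 \sqrt{3} \approx -171.64$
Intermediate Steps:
$-137 + \sqrt{35 + 40} \left(-4\right) = -137 + \sqrt{75} \left(-4\right) = -137 + 5 \sqrt{3} \left(-4\right) = -137 - 20 \sqrt{3}$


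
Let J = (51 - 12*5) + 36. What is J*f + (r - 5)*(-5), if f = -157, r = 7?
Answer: -4249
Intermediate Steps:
J = 27 (J = (51 - 60) + 36 = -9 + 36 = 27)
J*f + (r - 5)*(-5) = 27*(-157) + (7 - 5)*(-5) = -4239 + 2*(-5) = -4239 - 10 = -4249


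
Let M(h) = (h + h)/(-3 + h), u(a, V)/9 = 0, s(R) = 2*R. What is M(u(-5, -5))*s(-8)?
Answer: 0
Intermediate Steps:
u(a, V) = 0 (u(a, V) = 9*0 = 0)
M(h) = 2*h/(-3 + h) (M(h) = (2*h)/(-3 + h) = 2*h/(-3 + h))
M(u(-5, -5))*s(-8) = (2*0/(-3 + 0))*(2*(-8)) = (2*0/(-3))*(-16) = (2*0*(-⅓))*(-16) = 0*(-16) = 0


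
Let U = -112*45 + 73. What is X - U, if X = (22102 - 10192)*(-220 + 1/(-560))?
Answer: -146454239/56 ≈ -2.6153e+6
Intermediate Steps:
X = -146732391/56 (X = 11910*(-220 - 1/560) = 11910*(-123201/560) = -146732391/56 ≈ -2.6202e+6)
U = -4967 (U = -5040 + 73 = -4967)
X - U = -146732391/56 - 1*(-4967) = -146732391/56 + 4967 = -146454239/56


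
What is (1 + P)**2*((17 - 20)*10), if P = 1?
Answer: -120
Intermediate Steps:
(1 + P)**2*((17 - 20)*10) = (1 + 1)**2*((17 - 20)*10) = 2**2*(-3*10) = 4*(-30) = -120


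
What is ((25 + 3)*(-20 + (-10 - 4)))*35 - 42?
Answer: -33362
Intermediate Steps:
((25 + 3)*(-20 + (-10 - 4)))*35 - 42 = (28*(-20 - 14))*35 - 42 = (28*(-34))*35 - 42 = -952*35 - 42 = -33320 - 42 = -33362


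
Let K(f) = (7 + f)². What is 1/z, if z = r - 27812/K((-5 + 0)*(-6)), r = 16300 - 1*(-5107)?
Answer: 1369/29278371 ≈ 4.6758e-5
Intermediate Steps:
r = 21407 (r = 16300 + 5107 = 21407)
z = 29278371/1369 (z = 21407 - 27812/((7 + (-5 + 0)*(-6))²) = 21407 - 27812/((7 - 5*(-6))²) = 21407 - 27812/((7 + 30)²) = 21407 - 27812/(37²) = 21407 - 27812/1369 = 29278371/1369 ≈ 21387.)
1/z = 1/(29278371/1369) = 1369/29278371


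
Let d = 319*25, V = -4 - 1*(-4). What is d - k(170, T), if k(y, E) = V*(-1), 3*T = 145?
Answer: 7975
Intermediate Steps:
T = 145/3 (T = (1/3)*145 = 145/3 ≈ 48.333)
V = 0 (V = -4 + 4 = 0)
d = 7975
k(y, E) = 0 (k(y, E) = 0*(-1) = 0)
d - k(170, T) = 7975 - 1*0 = 7975 + 0 = 7975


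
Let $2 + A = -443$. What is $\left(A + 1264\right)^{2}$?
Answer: $670761$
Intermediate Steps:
$A = -445$ ($A = -2 - 443 = -445$)
$\left(A + 1264\right)^{2} = \left(-445 + 1264\right)^{2} = 819^{2} = 670761$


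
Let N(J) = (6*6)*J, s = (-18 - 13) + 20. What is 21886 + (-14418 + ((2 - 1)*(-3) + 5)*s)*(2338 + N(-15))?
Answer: -25941234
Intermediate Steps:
s = -11 (s = -31 + 20 = -11)
N(J) = 36*J
21886 + (-14418 + ((2 - 1)*(-3) + 5)*s)*(2338 + N(-15)) = 21886 + (-14418 + ((2 - 1)*(-3) + 5)*(-11))*(2338 + 36*(-15)) = 21886 + (-14418 + (1*(-3) + 5)*(-11))*(2338 - 540) = 21886 + (-14418 + (-3 + 5)*(-11))*1798 = 21886 + (-14418 + 2*(-11))*1798 = 21886 + (-14418 - 22)*1798 = 21886 - 14440*1798 = 21886 - 25963120 = -25941234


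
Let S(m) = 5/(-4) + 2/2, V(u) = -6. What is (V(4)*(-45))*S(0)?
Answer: -135/2 ≈ -67.500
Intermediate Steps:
S(m) = -1/4 (S(m) = 5*(-1/4) + 2*(1/2) = -5/4 + 1 = -1/4)
(V(4)*(-45))*S(0) = -6*(-45)*(-1/4) = 270*(-1/4) = -135/2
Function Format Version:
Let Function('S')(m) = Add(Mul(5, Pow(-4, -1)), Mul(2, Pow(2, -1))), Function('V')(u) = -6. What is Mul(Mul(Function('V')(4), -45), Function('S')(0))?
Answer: Rational(-135, 2) ≈ -67.500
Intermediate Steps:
Function('S')(m) = Rational(-1, 4) (Function('S')(m) = Add(Mul(5, Rational(-1, 4)), Mul(2, Rational(1, 2))) = Add(Rational(-5, 4), 1) = Rational(-1, 4))
Mul(Mul(Function('V')(4), -45), Function('S')(0)) = Mul(Mul(-6, -45), Rational(-1, 4)) = Mul(270, Rational(-1, 4)) = Rational(-135, 2)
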